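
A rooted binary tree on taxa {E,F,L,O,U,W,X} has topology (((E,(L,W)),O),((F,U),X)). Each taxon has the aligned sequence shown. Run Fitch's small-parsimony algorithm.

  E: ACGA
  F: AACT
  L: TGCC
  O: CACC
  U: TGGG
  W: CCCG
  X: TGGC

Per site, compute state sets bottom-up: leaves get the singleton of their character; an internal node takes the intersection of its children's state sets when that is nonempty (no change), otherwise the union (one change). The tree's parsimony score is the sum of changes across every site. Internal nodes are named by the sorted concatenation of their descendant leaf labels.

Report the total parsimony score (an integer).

LW@0: {T} ∪ {C} = {C,T} (union, +1)
ELW@0: {A} ∪ {C,T} = {A,C,T} (union, +1)
ELOW@0: {A,C,T} ∩ {C} = {C} (intersection, +0)
FU@0: {A} ∪ {T} = {A,T} (union, +1)
FUX@0: {A,T} ∩ {T} = {T} (intersection, +0)
EFLOUWX@0: {C} ∪ {T} = {C,T} (union, +1)
LW@1: {G} ∪ {C} = {C,G} (union, +1)
ELW@1: {C} ∩ {C,G} = {C} (intersection, +0)
ELOW@1: {C} ∪ {A} = {A,C} (union, +1)
FU@1: {A} ∪ {G} = {A,G} (union, +1)
FUX@1: {A,G} ∩ {G} = {G} (intersection, +0)
EFLOUWX@1: {A,C} ∪ {G} = {A,C,G} (union, +1)
LW@2: {C} ∩ {C} = {C} (intersection, +0)
ELW@2: {G} ∪ {C} = {C,G} (union, +1)
ELOW@2: {C,G} ∩ {C} = {C} (intersection, +0)
FU@2: {C} ∪ {G} = {C,G} (union, +1)
FUX@2: {C,G} ∩ {G} = {G} (intersection, +0)
EFLOUWX@2: {C} ∪ {G} = {C,G} (union, +1)
LW@3: {C} ∪ {G} = {C,G} (union, +1)
ELW@3: {A} ∪ {C,G} = {A,C,G} (union, +1)
ELOW@3: {A,C,G} ∩ {C} = {C} (intersection, +0)
FU@3: {T} ∪ {G} = {G,T} (union, +1)
FUX@3: {G,T} ∪ {C} = {C,G,T} (union, +1)
EFLOUWX@3: {C} ∩ {C,G,T} = {C} (intersection, +0)
per-site changes: [4, 4, 3, 4]; total = 15

15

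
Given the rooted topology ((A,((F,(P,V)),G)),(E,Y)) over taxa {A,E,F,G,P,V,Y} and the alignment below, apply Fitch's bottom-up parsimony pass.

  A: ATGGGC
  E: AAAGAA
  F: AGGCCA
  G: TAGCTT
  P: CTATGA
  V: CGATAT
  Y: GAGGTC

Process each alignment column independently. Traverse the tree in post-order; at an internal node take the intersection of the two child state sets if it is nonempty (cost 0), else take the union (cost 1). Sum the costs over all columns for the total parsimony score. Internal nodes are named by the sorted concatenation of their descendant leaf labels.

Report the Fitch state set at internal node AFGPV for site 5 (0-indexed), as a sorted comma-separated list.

[col 0] PV: children P:{C}, V:{C} ∩→ {C}; cost 0
[col 0] FPV: children F:{A}, PV:{C} ∪→ {A,C}; cost 1
[col 0] FGPV: children FPV:{A,C}, G:{T} ∪→ {A,C,T}; cost 1
[col 0] AFGPV: children A:{A}, FGPV:{A,C,T} ∩→ {A}; cost 0
[col 0] EY: children E:{A}, Y:{G} ∪→ {A,G}; cost 1
[col 0] AEFGPVY: children AFGPV:{A}, EY:{A,G} ∩→ {A}; cost 0
[col 1] PV: children P:{T}, V:{G} ∪→ {G,T}; cost 1
[col 1] FPV: children F:{G}, PV:{G,T} ∩→ {G}; cost 0
[col 1] FGPV: children FPV:{G}, G:{A} ∪→ {A,G}; cost 1
[col 1] AFGPV: children A:{T}, FGPV:{A,G} ∪→ {A,G,T}; cost 1
[col 1] EY: children E:{A}, Y:{A} ∩→ {A}; cost 0
[col 1] AEFGPVY: children AFGPV:{A,G,T}, EY:{A} ∩→ {A}; cost 0
[col 2] PV: children P:{A}, V:{A} ∩→ {A}; cost 0
[col 2] FPV: children F:{G}, PV:{A} ∪→ {A,G}; cost 1
[col 2] FGPV: children FPV:{A,G}, G:{G} ∩→ {G}; cost 0
[col 2] AFGPV: children A:{G}, FGPV:{G} ∩→ {G}; cost 0
[col 2] EY: children E:{A}, Y:{G} ∪→ {A,G}; cost 1
[col 2] AEFGPVY: children AFGPV:{G}, EY:{A,G} ∩→ {G}; cost 0
[col 3] PV: children P:{T}, V:{T} ∩→ {T}; cost 0
[col 3] FPV: children F:{C}, PV:{T} ∪→ {C,T}; cost 1
[col 3] FGPV: children FPV:{C,T}, G:{C} ∩→ {C}; cost 0
[col 3] AFGPV: children A:{G}, FGPV:{C} ∪→ {C,G}; cost 1
[col 3] EY: children E:{G}, Y:{G} ∩→ {G}; cost 0
[col 3] AEFGPVY: children AFGPV:{C,G}, EY:{G} ∩→ {G}; cost 0
[col 4] PV: children P:{G}, V:{A} ∪→ {A,G}; cost 1
[col 4] FPV: children F:{C}, PV:{A,G} ∪→ {A,C,G}; cost 1
[col 4] FGPV: children FPV:{A,C,G}, G:{T} ∪→ {A,C,G,T}; cost 1
[col 4] AFGPV: children A:{G}, FGPV:{A,C,G,T} ∩→ {G}; cost 0
[col 4] EY: children E:{A}, Y:{T} ∪→ {A,T}; cost 1
[col 4] AEFGPVY: children AFGPV:{G}, EY:{A,T} ∪→ {A,G,T}; cost 1
[col 5] PV: children P:{A}, V:{T} ∪→ {A,T}; cost 1
[col 5] FPV: children F:{A}, PV:{A,T} ∩→ {A}; cost 0
[col 5] FGPV: children FPV:{A}, G:{T} ∪→ {A,T}; cost 1
[col 5] AFGPV: children A:{C}, FGPV:{A,T} ∪→ {A,C,T}; cost 1
[col 5] EY: children E:{A}, Y:{C} ∪→ {A,C}; cost 1
[col 5] AEFGPVY: children AFGPV:{A,C,T}, EY:{A,C} ∩→ {A,C}; cost 0
per-site changes: [3, 3, 2, 2, 5, 4]; total = 19

A,C,T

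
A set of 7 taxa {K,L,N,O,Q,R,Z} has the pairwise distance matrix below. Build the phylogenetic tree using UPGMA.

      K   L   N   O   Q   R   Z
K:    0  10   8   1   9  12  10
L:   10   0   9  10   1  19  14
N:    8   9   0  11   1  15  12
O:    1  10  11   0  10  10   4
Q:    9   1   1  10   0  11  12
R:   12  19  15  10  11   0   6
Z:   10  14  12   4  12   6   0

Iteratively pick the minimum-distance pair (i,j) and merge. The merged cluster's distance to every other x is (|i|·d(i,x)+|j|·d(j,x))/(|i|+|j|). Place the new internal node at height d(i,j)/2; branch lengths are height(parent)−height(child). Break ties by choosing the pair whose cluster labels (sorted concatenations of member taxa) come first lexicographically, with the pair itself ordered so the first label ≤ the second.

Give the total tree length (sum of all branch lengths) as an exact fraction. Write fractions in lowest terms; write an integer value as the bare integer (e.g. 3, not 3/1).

91/4

step 1: merge (K,O) at d=1; branch lengths K→1/2, O→1/2; new cluster KO
  updated: d(KO,L)=10, d(KO,N)=19/2, d(KO,Q)=19/2, d(KO,R)=11, d(KO,Z)=7
step 2: merge (L,Q) at d=1; branch lengths L→1/2, Q→1/2; new cluster LQ
  updated: d(KO,LQ)=39/4, d(LQ,N)=5, d(LQ,R)=15, d(LQ,Z)=13
step 3: merge (LQ,N) at d=5; branch lengths LQ→2, N→5/2; new cluster LNQ
  updated: d(KO,LNQ)=29/3, d(LNQ,R)=15, d(LNQ,Z)=38/3
step 4: merge (R,Z) at d=6; branch lengths R→3, Z→3; new cluster RZ
  updated: d(KO,RZ)=9, d(LNQ,RZ)=83/6
step 5: merge (KO,RZ) at d=9; branch lengths KO→4, RZ→3/2; new cluster KORZ
  updated: d(KORZ,LNQ)=47/4
step 6: merge (KORZ,LNQ) at d=47/4; branch lengths KORZ→11/8, LNQ→27/8; new cluster KLNOQRZ
final tree: (((K:1/2,O:1/2):4,(R:3,Z:3):3/2):11/8,((L:1/2,Q:1/2):2,N:5/2):27/8)
total length: 91/4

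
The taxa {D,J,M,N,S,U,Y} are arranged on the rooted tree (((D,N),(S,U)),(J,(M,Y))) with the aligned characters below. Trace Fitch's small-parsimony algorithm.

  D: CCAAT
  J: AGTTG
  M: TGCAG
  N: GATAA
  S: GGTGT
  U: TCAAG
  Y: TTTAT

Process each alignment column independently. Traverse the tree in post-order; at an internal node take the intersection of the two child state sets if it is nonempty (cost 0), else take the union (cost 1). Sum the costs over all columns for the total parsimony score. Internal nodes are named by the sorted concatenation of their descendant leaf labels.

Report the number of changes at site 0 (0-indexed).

4

DN@0: {C} ∪ {G} = {C,G} (union, +1)
SU@0: {G} ∪ {T} = {G,T} (union, +1)
DNSU@0: {C,G} ∩ {G,T} = {G} (intersection, +0)
MY@0: {T} ∩ {T} = {T} (intersection, +0)
JMY@0: {A} ∪ {T} = {A,T} (union, +1)
DJMNSUY@0: {G} ∪ {A,T} = {A,G,T} (union, +1)
DN@1: {C} ∪ {A} = {A,C} (union, +1)
SU@1: {G} ∪ {C} = {C,G} (union, +1)
DNSU@1: {A,C} ∩ {C,G} = {C} (intersection, +0)
MY@1: {G} ∪ {T} = {G,T} (union, +1)
JMY@1: {G} ∩ {G,T} = {G} (intersection, +0)
DJMNSUY@1: {C} ∪ {G} = {C,G} (union, +1)
DN@2: {A} ∪ {T} = {A,T} (union, +1)
SU@2: {T} ∪ {A} = {A,T} (union, +1)
DNSU@2: {A,T} ∩ {A,T} = {A,T} (intersection, +0)
MY@2: {C} ∪ {T} = {C,T} (union, +1)
JMY@2: {T} ∩ {C,T} = {T} (intersection, +0)
DJMNSUY@2: {A,T} ∩ {T} = {T} (intersection, +0)
DN@3: {A} ∩ {A} = {A} (intersection, +0)
SU@3: {G} ∪ {A} = {A,G} (union, +1)
DNSU@3: {A} ∩ {A,G} = {A} (intersection, +0)
MY@3: {A} ∩ {A} = {A} (intersection, +0)
JMY@3: {T} ∪ {A} = {A,T} (union, +1)
DJMNSUY@3: {A} ∩ {A,T} = {A} (intersection, +0)
DN@4: {T} ∪ {A} = {A,T} (union, +1)
SU@4: {T} ∪ {G} = {G,T} (union, +1)
DNSU@4: {A,T} ∩ {G,T} = {T} (intersection, +0)
MY@4: {G} ∪ {T} = {G,T} (union, +1)
JMY@4: {G} ∩ {G,T} = {G} (intersection, +0)
DJMNSUY@4: {T} ∪ {G} = {G,T} (union, +1)
per-site changes: [4, 4, 3, 2, 4]; total = 17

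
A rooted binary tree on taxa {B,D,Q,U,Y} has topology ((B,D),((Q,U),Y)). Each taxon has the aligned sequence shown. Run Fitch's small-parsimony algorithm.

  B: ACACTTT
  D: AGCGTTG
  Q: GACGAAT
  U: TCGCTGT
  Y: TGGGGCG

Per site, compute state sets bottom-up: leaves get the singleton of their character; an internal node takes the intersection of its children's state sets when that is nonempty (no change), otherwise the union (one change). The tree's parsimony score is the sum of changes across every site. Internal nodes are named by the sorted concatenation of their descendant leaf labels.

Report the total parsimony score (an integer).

[col 0] BD: children B:{A}, D:{A} ∩→ {A}; cost 0
[col 0] QU: children Q:{G}, U:{T} ∪→ {G,T}; cost 1
[col 0] QUY: children QU:{G,T}, Y:{T} ∩→ {T}; cost 0
[col 0] BDQUY: children BD:{A}, QUY:{T} ∪→ {A,T}; cost 1
[col 1] BD: children B:{C}, D:{G} ∪→ {C,G}; cost 1
[col 1] QU: children Q:{A}, U:{C} ∪→ {A,C}; cost 1
[col 1] QUY: children QU:{A,C}, Y:{G} ∪→ {A,C,G}; cost 1
[col 1] BDQUY: children BD:{C,G}, QUY:{A,C,G} ∩→ {C,G}; cost 0
[col 2] BD: children B:{A}, D:{C} ∪→ {A,C}; cost 1
[col 2] QU: children Q:{C}, U:{G} ∪→ {C,G}; cost 1
[col 2] QUY: children QU:{C,G}, Y:{G} ∩→ {G}; cost 0
[col 2] BDQUY: children BD:{A,C}, QUY:{G} ∪→ {A,C,G}; cost 1
[col 3] BD: children B:{C}, D:{G} ∪→ {C,G}; cost 1
[col 3] QU: children Q:{G}, U:{C} ∪→ {C,G}; cost 1
[col 3] QUY: children QU:{C,G}, Y:{G} ∩→ {G}; cost 0
[col 3] BDQUY: children BD:{C,G}, QUY:{G} ∩→ {G}; cost 0
[col 4] BD: children B:{T}, D:{T} ∩→ {T}; cost 0
[col 4] QU: children Q:{A}, U:{T} ∪→ {A,T}; cost 1
[col 4] QUY: children QU:{A,T}, Y:{G} ∪→ {A,G,T}; cost 1
[col 4] BDQUY: children BD:{T}, QUY:{A,G,T} ∩→ {T}; cost 0
[col 5] BD: children B:{T}, D:{T} ∩→ {T}; cost 0
[col 5] QU: children Q:{A}, U:{G} ∪→ {A,G}; cost 1
[col 5] QUY: children QU:{A,G}, Y:{C} ∪→ {A,C,G}; cost 1
[col 5] BDQUY: children BD:{T}, QUY:{A,C,G} ∪→ {A,C,G,T}; cost 1
[col 6] BD: children B:{T}, D:{G} ∪→ {G,T}; cost 1
[col 6] QU: children Q:{T}, U:{T} ∩→ {T}; cost 0
[col 6] QUY: children QU:{T}, Y:{G} ∪→ {G,T}; cost 1
[col 6] BDQUY: children BD:{G,T}, QUY:{G,T} ∩→ {G,T}; cost 0
per-site changes: [2, 3, 3, 2, 2, 3, 2]; total = 17

17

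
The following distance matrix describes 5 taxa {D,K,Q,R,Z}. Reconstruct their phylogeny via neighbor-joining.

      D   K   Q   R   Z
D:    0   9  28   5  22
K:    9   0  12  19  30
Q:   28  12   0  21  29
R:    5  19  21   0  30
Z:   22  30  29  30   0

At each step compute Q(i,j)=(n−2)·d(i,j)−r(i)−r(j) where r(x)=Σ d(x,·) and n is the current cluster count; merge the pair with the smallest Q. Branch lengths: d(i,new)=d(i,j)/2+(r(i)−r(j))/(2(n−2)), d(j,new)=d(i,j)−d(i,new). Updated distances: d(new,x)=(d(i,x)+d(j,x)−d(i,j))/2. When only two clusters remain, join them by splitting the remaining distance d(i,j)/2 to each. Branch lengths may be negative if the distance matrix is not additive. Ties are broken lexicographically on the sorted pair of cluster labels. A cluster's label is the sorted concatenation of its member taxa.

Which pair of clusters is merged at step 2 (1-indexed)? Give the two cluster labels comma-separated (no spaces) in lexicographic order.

1. join D+R (d=5, Q=-124) ⇒ DR; edges |D|=2/3, |R|=13/3
  updated: d(DR,K)=23/2, d(DR,Q)=22, d(DR,Z)=47/2
2. join DR+Z (d=47/2, Q=-185/2) ⇒ DRZ; edges |DR|=43/8, |Z|=145/8
  updated: d(DRZ,K)=9, d(DRZ,Q)=55/4
3. join DRZ+K (d=9, Q=-139/4) ⇒ DKRZ; edges |DRZ|=43/8, |K|=29/8
  updated: d(DKRZ,Q)=67/8
4. join DKRZ+Q (d=67/8) ⇒ DKQRZ; edges |DKRZ|=67/16, |Q|=67/16
final tree: ((((D:2/3,R:13/3):43/8,Z:145/8):43/8,K:29/8):67/16,Q:67/16)
total length: 367/8

DR,Z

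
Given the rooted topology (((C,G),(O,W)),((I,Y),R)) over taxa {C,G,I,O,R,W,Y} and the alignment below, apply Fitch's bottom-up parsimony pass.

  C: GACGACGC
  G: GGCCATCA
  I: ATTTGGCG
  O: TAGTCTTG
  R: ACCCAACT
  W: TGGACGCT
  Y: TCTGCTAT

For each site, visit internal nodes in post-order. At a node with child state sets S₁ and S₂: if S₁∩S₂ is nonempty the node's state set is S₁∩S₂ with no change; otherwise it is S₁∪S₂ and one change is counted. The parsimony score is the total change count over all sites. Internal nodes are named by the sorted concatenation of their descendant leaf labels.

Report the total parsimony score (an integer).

28

CG@0: {G} ∩ {G} = {G} (intersection, +0)
OW@0: {T} ∩ {T} = {T} (intersection, +0)
CGOW@0: {G} ∪ {T} = {G,T} (union, +1)
IY@0: {A} ∪ {T} = {A,T} (union, +1)
IRY@0: {A,T} ∩ {A} = {A} (intersection, +0)
CGIORWY@0: {G,T} ∪ {A} = {A,G,T} (union, +1)
CG@1: {A} ∪ {G} = {A,G} (union, +1)
OW@1: {A} ∪ {G} = {A,G} (union, +1)
CGOW@1: {A,G} ∩ {A,G} = {A,G} (intersection, +0)
IY@1: {T} ∪ {C} = {C,T} (union, +1)
IRY@1: {C,T} ∩ {C} = {C} (intersection, +0)
CGIORWY@1: {A,G} ∪ {C} = {A,C,G} (union, +1)
CG@2: {C} ∩ {C} = {C} (intersection, +0)
OW@2: {G} ∩ {G} = {G} (intersection, +0)
CGOW@2: {C} ∪ {G} = {C,G} (union, +1)
IY@2: {T} ∩ {T} = {T} (intersection, +0)
IRY@2: {T} ∪ {C} = {C,T} (union, +1)
CGIORWY@2: {C,G} ∩ {C,T} = {C} (intersection, +0)
CG@3: {G} ∪ {C} = {C,G} (union, +1)
OW@3: {T} ∪ {A} = {A,T} (union, +1)
CGOW@3: {C,G} ∪ {A,T} = {A,C,G,T} (union, +1)
IY@3: {T} ∪ {G} = {G,T} (union, +1)
IRY@3: {G,T} ∪ {C} = {C,G,T} (union, +1)
CGIORWY@3: {A,C,G,T} ∩ {C,G,T} = {C,G,T} (intersection, +0)
CG@4: {A} ∩ {A} = {A} (intersection, +0)
OW@4: {C} ∩ {C} = {C} (intersection, +0)
CGOW@4: {A} ∪ {C} = {A,C} (union, +1)
IY@4: {G} ∪ {C} = {C,G} (union, +1)
IRY@4: {C,G} ∪ {A} = {A,C,G} (union, +1)
CGIORWY@4: {A,C} ∩ {A,C,G} = {A,C} (intersection, +0)
CG@5: {C} ∪ {T} = {C,T} (union, +1)
OW@5: {T} ∪ {G} = {G,T} (union, +1)
CGOW@5: {C,T} ∩ {G,T} = {T} (intersection, +0)
IY@5: {G} ∪ {T} = {G,T} (union, +1)
IRY@5: {G,T} ∪ {A} = {A,G,T} (union, +1)
CGIORWY@5: {T} ∩ {A,G,T} = {T} (intersection, +0)
CG@6: {G} ∪ {C} = {C,G} (union, +1)
OW@6: {T} ∪ {C} = {C,T} (union, +1)
CGOW@6: {C,G} ∩ {C,T} = {C} (intersection, +0)
IY@6: {C} ∪ {A} = {A,C} (union, +1)
IRY@6: {A,C} ∩ {C} = {C} (intersection, +0)
CGIORWY@6: {C} ∩ {C} = {C} (intersection, +0)
CG@7: {C} ∪ {A} = {A,C} (union, +1)
OW@7: {G} ∪ {T} = {G,T} (union, +1)
CGOW@7: {A,C} ∪ {G,T} = {A,C,G,T} (union, +1)
IY@7: {G} ∪ {T} = {G,T} (union, +1)
IRY@7: {G,T} ∩ {T} = {T} (intersection, +0)
CGIORWY@7: {A,C,G,T} ∩ {T} = {T} (intersection, +0)
per-site changes: [3, 4, 2, 5, 3, 4, 3, 4]; total = 28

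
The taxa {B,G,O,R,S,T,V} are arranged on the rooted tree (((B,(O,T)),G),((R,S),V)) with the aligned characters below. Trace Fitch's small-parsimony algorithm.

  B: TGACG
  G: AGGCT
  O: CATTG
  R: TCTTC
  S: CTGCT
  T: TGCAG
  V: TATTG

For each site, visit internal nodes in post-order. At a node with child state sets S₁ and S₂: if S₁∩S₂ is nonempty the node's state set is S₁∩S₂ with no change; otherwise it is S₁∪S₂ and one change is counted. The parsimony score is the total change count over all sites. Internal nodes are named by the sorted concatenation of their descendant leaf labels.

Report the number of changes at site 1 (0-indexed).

site 0, node OT: O={C} ∪ T={T} → {C,T} (+1)
site 0, node BOT: B={T} ∩ OT={C,T} → {T} (+0)
site 0, node BGOT: BOT={T} ∪ G={A} → {A,T} (+1)
site 0, node RS: R={T} ∪ S={C} → {C,T} (+1)
site 0, node RSV: RS={C,T} ∩ V={T} → {T} (+0)
site 0, node BGORSTV: BGOT={A,T} ∩ RSV={T} → {T} (+0)
site 1, node OT: O={A} ∪ T={G} → {A,G} (+1)
site 1, node BOT: B={G} ∩ OT={A,G} → {G} (+0)
site 1, node BGOT: BOT={G} ∩ G={G} → {G} (+0)
site 1, node RS: R={C} ∪ S={T} → {C,T} (+1)
site 1, node RSV: RS={C,T} ∪ V={A} → {A,C,T} (+1)
site 1, node BGORSTV: BGOT={G} ∪ RSV={A,C,T} → {A,C,G,T} (+1)
site 2, node OT: O={T} ∪ T={C} → {C,T} (+1)
site 2, node BOT: B={A} ∪ OT={C,T} → {A,C,T} (+1)
site 2, node BGOT: BOT={A,C,T} ∪ G={G} → {A,C,G,T} (+1)
site 2, node RS: R={T} ∪ S={G} → {G,T} (+1)
site 2, node RSV: RS={G,T} ∩ V={T} → {T} (+0)
site 2, node BGORSTV: BGOT={A,C,G,T} ∩ RSV={T} → {T} (+0)
site 3, node OT: O={T} ∪ T={A} → {A,T} (+1)
site 3, node BOT: B={C} ∪ OT={A,T} → {A,C,T} (+1)
site 3, node BGOT: BOT={A,C,T} ∩ G={C} → {C} (+0)
site 3, node RS: R={T} ∪ S={C} → {C,T} (+1)
site 3, node RSV: RS={C,T} ∩ V={T} → {T} (+0)
site 3, node BGORSTV: BGOT={C} ∪ RSV={T} → {C,T} (+1)
site 4, node OT: O={G} ∩ T={G} → {G} (+0)
site 4, node BOT: B={G} ∩ OT={G} → {G} (+0)
site 4, node BGOT: BOT={G} ∪ G={T} → {G,T} (+1)
site 4, node RS: R={C} ∪ S={T} → {C,T} (+1)
site 4, node RSV: RS={C,T} ∪ V={G} → {C,G,T} (+1)
site 4, node BGORSTV: BGOT={G,T} ∩ RSV={C,G,T} → {G,T} (+0)
per-site changes: [3, 4, 4, 4, 3]; total = 18

4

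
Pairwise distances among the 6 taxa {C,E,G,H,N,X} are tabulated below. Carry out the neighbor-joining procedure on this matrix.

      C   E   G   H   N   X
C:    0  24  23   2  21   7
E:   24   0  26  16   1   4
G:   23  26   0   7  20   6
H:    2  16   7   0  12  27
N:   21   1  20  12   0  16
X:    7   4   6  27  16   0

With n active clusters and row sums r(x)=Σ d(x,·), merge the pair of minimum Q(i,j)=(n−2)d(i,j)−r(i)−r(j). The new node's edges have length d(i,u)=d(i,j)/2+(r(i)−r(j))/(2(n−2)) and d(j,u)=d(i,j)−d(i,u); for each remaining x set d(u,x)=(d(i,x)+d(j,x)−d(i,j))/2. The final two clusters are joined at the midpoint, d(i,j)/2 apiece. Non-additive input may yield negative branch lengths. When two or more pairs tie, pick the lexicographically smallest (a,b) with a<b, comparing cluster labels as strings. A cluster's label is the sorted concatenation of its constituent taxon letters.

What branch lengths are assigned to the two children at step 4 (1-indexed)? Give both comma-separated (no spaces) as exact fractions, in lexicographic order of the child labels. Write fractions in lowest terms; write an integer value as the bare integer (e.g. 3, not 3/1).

iteration 1: select E,N (d=1, Q=-137); attach at lengths (5/8, 3/8); label the merged cluster EN
  updated: d(C,EN)=22, d(EN,G)=45/2, d(EN,H)=27/2, d(EN,X)=19/2
iteration 2: select C,H (d=2, Q=-195/2); attach at lengths (7/4, 1/4); label the merged cluster CH
  updated: d(CH,EN)=67/4, d(CH,G)=14, d(CH,X)=16
iteration 3: select CH,EN (d=67/4, Q=-62); attach at lengths (63/8, 71/8); label the merged cluster CEHN
  updated: d(CEHN,G)=79/8, d(CEHN,X)=35/8
iteration 4: select CEHN,G (d=79/8, Q=-81/4); attach at lengths (33/8, 23/4); label the merged cluster CEGHN
  updated: d(CEGHN,X)=1/4
iteration 5: select CEGHN,X (d=1/4); attach at lengths (1/8, 1/8); label the merged cluster CEGHNX
final tree: ((((C:7/4,H:1/4):63/8,(E:5/8,N:3/8):71/8):33/8,G:23/4):1/8,X:1/8)
total length: 239/8

33/8,23/4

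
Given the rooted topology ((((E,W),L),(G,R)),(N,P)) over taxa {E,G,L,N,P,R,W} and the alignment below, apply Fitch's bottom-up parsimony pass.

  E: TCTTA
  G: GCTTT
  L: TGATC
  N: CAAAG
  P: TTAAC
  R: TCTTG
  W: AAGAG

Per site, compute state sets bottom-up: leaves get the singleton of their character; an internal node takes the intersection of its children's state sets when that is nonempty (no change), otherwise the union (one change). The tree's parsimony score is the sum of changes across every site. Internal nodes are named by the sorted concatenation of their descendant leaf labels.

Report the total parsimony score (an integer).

16

[col 0] EW: children E:{T}, W:{A} ∪→ {A,T}; cost 1
[col 0] ELW: children EW:{A,T}, L:{T} ∩→ {T}; cost 0
[col 0] GR: children G:{G}, R:{T} ∪→ {G,T}; cost 1
[col 0] EGLRW: children ELW:{T}, GR:{G,T} ∩→ {T}; cost 0
[col 0] NP: children N:{C}, P:{T} ∪→ {C,T}; cost 1
[col 0] EGLNPRW: children EGLRW:{T}, NP:{C,T} ∩→ {T}; cost 0
[col 1] EW: children E:{C}, W:{A} ∪→ {A,C}; cost 1
[col 1] ELW: children EW:{A,C}, L:{G} ∪→ {A,C,G}; cost 1
[col 1] GR: children G:{C}, R:{C} ∩→ {C}; cost 0
[col 1] EGLRW: children ELW:{A,C,G}, GR:{C} ∩→ {C}; cost 0
[col 1] NP: children N:{A}, P:{T} ∪→ {A,T}; cost 1
[col 1] EGLNPRW: children EGLRW:{C}, NP:{A,T} ∪→ {A,C,T}; cost 1
[col 2] EW: children E:{T}, W:{G} ∪→ {G,T}; cost 1
[col 2] ELW: children EW:{G,T}, L:{A} ∪→ {A,G,T}; cost 1
[col 2] GR: children G:{T}, R:{T} ∩→ {T}; cost 0
[col 2] EGLRW: children ELW:{A,G,T}, GR:{T} ∩→ {T}; cost 0
[col 2] NP: children N:{A}, P:{A} ∩→ {A}; cost 0
[col 2] EGLNPRW: children EGLRW:{T}, NP:{A} ∪→ {A,T}; cost 1
[col 3] EW: children E:{T}, W:{A} ∪→ {A,T}; cost 1
[col 3] ELW: children EW:{A,T}, L:{T} ∩→ {T}; cost 0
[col 3] GR: children G:{T}, R:{T} ∩→ {T}; cost 0
[col 3] EGLRW: children ELW:{T}, GR:{T} ∩→ {T}; cost 0
[col 3] NP: children N:{A}, P:{A} ∩→ {A}; cost 0
[col 3] EGLNPRW: children EGLRW:{T}, NP:{A} ∪→ {A,T}; cost 1
[col 4] EW: children E:{A}, W:{G} ∪→ {A,G}; cost 1
[col 4] ELW: children EW:{A,G}, L:{C} ∪→ {A,C,G}; cost 1
[col 4] GR: children G:{T}, R:{G} ∪→ {G,T}; cost 1
[col 4] EGLRW: children ELW:{A,C,G}, GR:{G,T} ∩→ {G}; cost 0
[col 4] NP: children N:{G}, P:{C} ∪→ {C,G}; cost 1
[col 4] EGLNPRW: children EGLRW:{G}, NP:{C,G} ∩→ {G}; cost 0
per-site changes: [3, 4, 3, 2, 4]; total = 16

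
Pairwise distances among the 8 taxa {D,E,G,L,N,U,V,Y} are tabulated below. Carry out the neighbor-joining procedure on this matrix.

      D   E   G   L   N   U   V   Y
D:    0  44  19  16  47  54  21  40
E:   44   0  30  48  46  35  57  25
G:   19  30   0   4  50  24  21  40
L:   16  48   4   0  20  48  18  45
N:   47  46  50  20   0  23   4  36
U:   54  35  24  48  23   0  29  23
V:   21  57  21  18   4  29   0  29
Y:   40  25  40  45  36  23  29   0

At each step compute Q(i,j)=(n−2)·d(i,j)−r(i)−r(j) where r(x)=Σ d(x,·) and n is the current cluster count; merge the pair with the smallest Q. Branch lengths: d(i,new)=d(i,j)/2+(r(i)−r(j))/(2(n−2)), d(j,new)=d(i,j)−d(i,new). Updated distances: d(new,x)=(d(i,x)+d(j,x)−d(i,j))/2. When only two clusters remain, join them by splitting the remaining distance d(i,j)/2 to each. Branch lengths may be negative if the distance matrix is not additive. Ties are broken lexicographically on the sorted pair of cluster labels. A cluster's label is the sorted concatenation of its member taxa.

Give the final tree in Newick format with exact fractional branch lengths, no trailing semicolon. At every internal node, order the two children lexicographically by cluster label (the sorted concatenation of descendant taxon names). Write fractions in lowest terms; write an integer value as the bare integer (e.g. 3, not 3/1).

step 1: merge (N,V) at d=4, Q=-381; branch lengths N→71/12, V→-23/12; new cluster NV
  updated: d(D,NV)=32, d(E,NV)=99/2, d(G,NV)=67/2, d(L,NV)=17, d(NV,U)=24, d(NV,Y)=61/2
step 2: merge (E,Y) at d=25, Q=-310; branch lengths E→153/10, Y→97/10; new cluster EY
  updated: d(D,EY)=59/2, d(EY,G)=45/2, d(EY,L)=34, d(EY,NV)=55/2, d(EY,U)=33/2
step 3: merge (EY,U) at d=33/2, Q=-461/2; branch lengths EY→59/16, U→205/16; new cluster EUY
  updated: d(D,EUY)=67/2, d(EUY,G)=15, d(EUY,L)=131/4, d(EUY,NV)=35/2
step 4: merge (EUY,NV) at d=35/2, Q=-585/4; branch lengths EUY→205/24, NV→215/24; new cluster ENUVY
  updated: d(D,ENUVY)=24, d(ENUVY,G)=31/2, d(ENUVY,L)=129/8
step 5: merge (D,ENUVY) at d=24, Q=-533/8; branch lengths D→411/32, ENUVY→357/32; new cluster DENUVY
  updated: d(DENUVY,G)=21/4, d(DENUVY,L)=65/16
step 6: merge (DENUVY,G) at d=21/4, Q=-213/16; branch lengths DENUVY→85/32, G→83/32; new cluster DEGNUVY
  updated: d(DEGNUVY,L)=45/32
step 7: merge (DEGNUVY,L) at d=45/32; branch lengths DEGNUVY→45/64, L→45/64; new cluster DEGLNUVY
final tree: (((D:411/32,(((E:153/10,Y:97/10):59/16,U:205/16):205/24,(N:71/12,V:-23/12):215/24):357/32):85/32,G:83/32):45/64,L:45/64)
total length: 2997/32

(((D:411/32,(((E:153/10,Y:97/10):59/16,U:205/16):205/24,(N:71/12,V:-23/12):215/24):357/32):85/32,G:83/32):45/64,L:45/64)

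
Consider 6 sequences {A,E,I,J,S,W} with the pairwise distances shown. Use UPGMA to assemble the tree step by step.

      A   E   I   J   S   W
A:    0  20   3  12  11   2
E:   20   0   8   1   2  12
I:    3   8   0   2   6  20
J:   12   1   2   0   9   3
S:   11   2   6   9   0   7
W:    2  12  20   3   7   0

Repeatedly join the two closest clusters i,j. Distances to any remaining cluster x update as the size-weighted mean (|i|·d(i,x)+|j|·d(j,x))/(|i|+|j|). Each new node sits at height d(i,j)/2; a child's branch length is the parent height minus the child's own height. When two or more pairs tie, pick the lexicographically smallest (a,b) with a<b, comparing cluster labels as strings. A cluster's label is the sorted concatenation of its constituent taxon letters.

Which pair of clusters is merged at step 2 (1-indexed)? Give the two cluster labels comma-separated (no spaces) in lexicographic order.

iteration 1: select E,J (d=1); attach at lengths (1/2, 1/2); label the merged cluster EJ
  updated: d(A,EJ)=16, d(EJ,I)=5, d(EJ,S)=11/2, d(EJ,W)=15/2
iteration 2: select A,W (d=2); attach at lengths (1, 1); label the merged cluster AW
  updated: d(AW,EJ)=47/4, d(AW,I)=23/2, d(AW,S)=9
iteration 3: select EJ,I (d=5); attach at lengths (2, 5/2); label the merged cluster EIJ
  updated: d(AW,EIJ)=35/3, d(EIJ,S)=17/3
iteration 4: select EIJ,S (d=17/3); attach at lengths (1/3, 17/6); label the merged cluster EIJS
  updated: d(AW,EIJS)=11
iteration 5: select AW,EIJS (d=11); attach at lengths (9/2, 8/3); label the merged cluster AEIJSW
final tree: ((A:1,W:1):9/2,(((E:1/2,J:1/2):2,I:5/2):1/3,S:17/6):8/3)
total length: 107/6

A,W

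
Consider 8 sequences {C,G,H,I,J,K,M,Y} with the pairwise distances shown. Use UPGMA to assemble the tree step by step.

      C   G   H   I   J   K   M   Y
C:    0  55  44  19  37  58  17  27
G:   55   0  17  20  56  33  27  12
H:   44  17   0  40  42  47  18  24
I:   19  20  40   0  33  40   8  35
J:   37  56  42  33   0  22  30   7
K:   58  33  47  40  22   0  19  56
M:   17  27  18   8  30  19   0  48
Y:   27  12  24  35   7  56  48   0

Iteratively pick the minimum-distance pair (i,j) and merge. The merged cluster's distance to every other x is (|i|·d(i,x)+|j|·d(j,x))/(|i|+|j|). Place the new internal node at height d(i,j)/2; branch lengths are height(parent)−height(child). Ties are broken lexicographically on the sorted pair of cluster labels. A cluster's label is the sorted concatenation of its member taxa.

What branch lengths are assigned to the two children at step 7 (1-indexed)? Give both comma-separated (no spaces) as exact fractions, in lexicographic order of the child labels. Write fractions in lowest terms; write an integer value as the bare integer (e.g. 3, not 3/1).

67/28,275/14

1. join J+Y (d=7) ⇒ JY; edges |J|=7/2, |Y|=7/2
  updated: d(C,JY)=32, d(G,JY)=34, d(H,JY)=33, d(I,JY)=34, d(JY,K)=39, d(JY,M)=39
2. join I+M (d=8) ⇒ IM; edges |I|=4, |M|=4
  updated: d(C,IM)=18, d(G,IM)=47/2, d(H,IM)=29, d(IM,JY)=73/2, d(IM,K)=59/2
3. join G+H (d=17) ⇒ GH; edges |G|=17/2, |H|=17/2
  updated: d(C,GH)=99/2, d(GH,IM)=105/4, d(GH,JY)=67/2, d(GH,K)=40
4. join C+IM (d=18) ⇒ CIM; edges |C|=9, |IM|=5
  updated: d(CIM,GH)=34, d(CIM,JY)=35, d(CIM,K)=39
5. join GH+JY (d=67/2) ⇒ GHJY; edges |GH|=33/4, |JY|=53/4
  updated: d(CIM,GHJY)=69/2, d(GHJY,K)=79/2
6. join CIM+GHJY (d=69/2) ⇒ CGHIJMY; edges |CIM|=33/4, |GHJY|=1/2
  updated: d(CGHIJMY,K)=275/7
7. join CGHIJMY+K (d=275/7) ⇒ CGHIJKMY; edges |CGHIJMY|=67/28, |K|=275/14
final tree: (((C:9,(I:4,M:4):5):33/4,((G:17/2,H:17/2):33/4,(J:7/2,Y:7/2):53/4):1/2):67/28,K:275/14)
total length: 688/7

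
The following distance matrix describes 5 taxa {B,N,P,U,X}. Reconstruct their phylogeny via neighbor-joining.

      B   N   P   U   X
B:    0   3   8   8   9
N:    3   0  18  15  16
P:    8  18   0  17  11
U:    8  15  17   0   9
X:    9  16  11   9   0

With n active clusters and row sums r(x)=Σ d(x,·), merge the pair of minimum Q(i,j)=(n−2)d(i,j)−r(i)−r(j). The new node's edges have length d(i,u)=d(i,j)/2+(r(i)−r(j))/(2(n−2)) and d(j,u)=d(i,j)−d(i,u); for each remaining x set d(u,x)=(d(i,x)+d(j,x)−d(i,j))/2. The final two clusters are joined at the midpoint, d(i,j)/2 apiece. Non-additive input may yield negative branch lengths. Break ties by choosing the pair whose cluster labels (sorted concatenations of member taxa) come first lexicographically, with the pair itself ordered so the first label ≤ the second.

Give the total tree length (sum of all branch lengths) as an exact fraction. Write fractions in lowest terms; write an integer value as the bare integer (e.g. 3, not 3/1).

step 1: merge (B,N) at d=3, Q=-71; branch lengths B→-5/2, N→11/2; new cluster BN
  updated: d(BN,P)=23/2, d(BN,U)=10, d(BN,X)=11
step 2: merge (BN,P) at d=23/2, Q=-49; branch lengths BN→4, P→15/2; new cluster BNP
  updated: d(BNP,U)=31/4, d(BNP,X)=21/4
step 3: merge (BNP,U) at d=31/4, Q=-22; branch lengths BNP→2, U→23/4; new cluster BNPU
  updated: d(BNPU,X)=13/4
step 4: merge (BNPU,X) at d=13/4; branch lengths BNPU→13/8, X→13/8; new cluster BNPUX
final tree: ((((B:-5/2,N:11/2):4,P:15/2):2,U:23/4):13/8,X:13/8)
total length: 51/2

51/2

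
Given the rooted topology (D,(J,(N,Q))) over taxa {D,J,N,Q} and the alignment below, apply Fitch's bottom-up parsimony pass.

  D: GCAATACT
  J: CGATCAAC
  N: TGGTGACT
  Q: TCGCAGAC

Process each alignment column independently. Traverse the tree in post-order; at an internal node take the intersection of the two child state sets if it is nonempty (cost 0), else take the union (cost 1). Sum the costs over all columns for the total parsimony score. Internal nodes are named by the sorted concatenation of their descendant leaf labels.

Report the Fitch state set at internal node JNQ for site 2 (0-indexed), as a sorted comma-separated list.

A,G

NQ@0: {T} ∩ {T} = {T} (intersection, +0)
JNQ@0: {C} ∪ {T} = {C,T} (union, +1)
DJNQ@0: {G} ∪ {C,T} = {C,G,T} (union, +1)
NQ@1: {G} ∪ {C} = {C,G} (union, +1)
JNQ@1: {G} ∩ {C,G} = {G} (intersection, +0)
DJNQ@1: {C} ∪ {G} = {C,G} (union, +1)
NQ@2: {G} ∩ {G} = {G} (intersection, +0)
JNQ@2: {A} ∪ {G} = {A,G} (union, +1)
DJNQ@2: {A} ∩ {A,G} = {A} (intersection, +0)
NQ@3: {T} ∪ {C} = {C,T} (union, +1)
JNQ@3: {T} ∩ {C,T} = {T} (intersection, +0)
DJNQ@3: {A} ∪ {T} = {A,T} (union, +1)
NQ@4: {G} ∪ {A} = {A,G} (union, +1)
JNQ@4: {C} ∪ {A,G} = {A,C,G} (union, +1)
DJNQ@4: {T} ∪ {A,C,G} = {A,C,G,T} (union, +1)
NQ@5: {A} ∪ {G} = {A,G} (union, +1)
JNQ@5: {A} ∩ {A,G} = {A} (intersection, +0)
DJNQ@5: {A} ∩ {A} = {A} (intersection, +0)
NQ@6: {C} ∪ {A} = {A,C} (union, +1)
JNQ@6: {A} ∩ {A,C} = {A} (intersection, +0)
DJNQ@6: {C} ∪ {A} = {A,C} (union, +1)
NQ@7: {T} ∪ {C} = {C,T} (union, +1)
JNQ@7: {C} ∩ {C,T} = {C} (intersection, +0)
DJNQ@7: {T} ∪ {C} = {C,T} (union, +1)
per-site changes: [2, 2, 1, 2, 3, 1, 2, 2]; total = 15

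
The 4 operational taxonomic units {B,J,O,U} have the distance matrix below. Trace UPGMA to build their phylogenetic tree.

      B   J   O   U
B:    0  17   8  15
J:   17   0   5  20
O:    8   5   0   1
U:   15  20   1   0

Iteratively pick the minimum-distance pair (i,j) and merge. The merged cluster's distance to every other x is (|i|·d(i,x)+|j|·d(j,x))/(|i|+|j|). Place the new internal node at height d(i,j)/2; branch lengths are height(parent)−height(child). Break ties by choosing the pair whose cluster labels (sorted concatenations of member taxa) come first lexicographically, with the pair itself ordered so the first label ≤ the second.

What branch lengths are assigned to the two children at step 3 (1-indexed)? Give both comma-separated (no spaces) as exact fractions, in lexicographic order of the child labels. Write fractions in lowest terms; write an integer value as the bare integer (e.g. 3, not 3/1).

5/4,7

iteration 1: select O,U (d=1); attach at lengths (1/2, 1/2); label the merged cluster OU
  updated: d(B,OU)=23/2, d(J,OU)=25/2
iteration 2: select B,OU (d=23/2); attach at lengths (23/4, 21/4); label the merged cluster BOU
  updated: d(BOU,J)=14
iteration 3: select BOU,J (d=14); attach at lengths (5/4, 7); label the merged cluster BJOU
final tree: ((B:23/4,(O:1/2,U:1/2):21/4):5/4,J:7)
total length: 81/4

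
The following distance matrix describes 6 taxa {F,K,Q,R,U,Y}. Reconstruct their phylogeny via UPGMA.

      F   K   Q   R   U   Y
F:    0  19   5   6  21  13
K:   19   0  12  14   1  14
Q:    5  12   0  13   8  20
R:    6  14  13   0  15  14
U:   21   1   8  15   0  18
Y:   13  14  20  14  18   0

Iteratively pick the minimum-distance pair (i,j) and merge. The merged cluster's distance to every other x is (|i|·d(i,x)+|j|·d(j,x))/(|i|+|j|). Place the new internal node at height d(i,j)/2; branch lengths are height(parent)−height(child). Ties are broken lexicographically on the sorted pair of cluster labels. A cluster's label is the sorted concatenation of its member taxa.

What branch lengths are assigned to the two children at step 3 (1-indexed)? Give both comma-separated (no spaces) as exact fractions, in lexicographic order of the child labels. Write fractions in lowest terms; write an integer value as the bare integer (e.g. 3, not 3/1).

9/4,19/4

step 1: merge (K,U) at d=1; branch lengths K→1/2, U→1/2; new cluster KU
  updated: d(F,KU)=20, d(KU,Q)=10, d(KU,R)=29/2, d(KU,Y)=16
step 2: merge (F,Q) at d=5; branch lengths F→5/2, Q→5/2; new cluster FQ
  updated: d(FQ,KU)=15, d(FQ,R)=19/2, d(FQ,Y)=33/2
step 3: merge (FQ,R) at d=19/2; branch lengths FQ→9/4, R→19/4; new cluster FQR
  updated: d(FQR,KU)=89/6, d(FQR,Y)=47/3
step 4: merge (FQR,KU) at d=89/6; branch lengths FQR→8/3, KU→83/12; new cluster FKQRU
  updated: d(FKQRU,Y)=79/5
step 5: merge (FKQRU,Y) at d=79/5; branch lengths FKQRU→29/60, Y→79/10; new cluster FKQRUY
final tree: ((((F:5/2,Q:5/2):9/4,R:19/4):8/3,(K:1/2,U:1/2):83/12):29/60,Y:79/10)
total length: 929/30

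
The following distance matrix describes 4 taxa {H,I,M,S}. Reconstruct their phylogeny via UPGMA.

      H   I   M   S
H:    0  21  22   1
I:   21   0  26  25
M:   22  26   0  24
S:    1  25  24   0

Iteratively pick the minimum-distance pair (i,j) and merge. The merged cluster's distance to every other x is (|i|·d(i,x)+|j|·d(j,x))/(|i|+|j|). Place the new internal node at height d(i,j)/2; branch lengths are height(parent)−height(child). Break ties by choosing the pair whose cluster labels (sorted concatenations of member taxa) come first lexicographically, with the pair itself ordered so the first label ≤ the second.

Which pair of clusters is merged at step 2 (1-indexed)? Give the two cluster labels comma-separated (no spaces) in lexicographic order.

HS,I

1. join H+S (d=1) ⇒ HS; edges |H|=1/2, |S|=1/2
  updated: d(HS,I)=23, d(HS,M)=23
2. join HS+I (d=23) ⇒ HIS; edges |HS|=11, |I|=23/2
  updated: d(HIS,M)=24
3. join HIS+M (d=24) ⇒ HIMS; edges |HIS|=1/2, |M|=12
final tree: (((H:1/2,S:1/2):11,I:23/2):1/2,M:12)
total length: 36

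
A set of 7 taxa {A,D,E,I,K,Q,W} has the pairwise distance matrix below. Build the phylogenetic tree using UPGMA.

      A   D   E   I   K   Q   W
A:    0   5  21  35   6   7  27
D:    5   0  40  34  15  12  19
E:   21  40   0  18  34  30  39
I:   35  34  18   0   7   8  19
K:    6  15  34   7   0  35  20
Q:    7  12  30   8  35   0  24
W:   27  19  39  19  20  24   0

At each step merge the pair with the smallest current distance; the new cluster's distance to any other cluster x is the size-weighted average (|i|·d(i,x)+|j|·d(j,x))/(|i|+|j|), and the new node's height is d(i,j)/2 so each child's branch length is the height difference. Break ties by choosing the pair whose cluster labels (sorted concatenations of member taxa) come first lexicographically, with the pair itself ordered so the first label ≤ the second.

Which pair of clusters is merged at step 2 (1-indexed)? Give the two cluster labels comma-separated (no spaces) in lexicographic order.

I,K

1. join A+D (d=5) ⇒ AD; edges |A|=5/2, |D|=5/2
  updated: d(AD,E)=61/2, d(AD,I)=69/2, d(AD,K)=21/2, d(AD,Q)=19/2, d(AD,W)=23
2. join I+K (d=7) ⇒ IK; edges |I|=7/2, |K|=7/2
  updated: d(AD,IK)=45/2, d(E,IK)=26, d(IK,Q)=43/2, d(IK,W)=39/2
3. join AD+Q (d=19/2) ⇒ ADQ; edges |AD|=9/4, |Q|=19/4
  updated: d(ADQ,E)=91/3, d(ADQ,IK)=133/6, d(ADQ,W)=70/3
4. join IK+W (d=39/2) ⇒ IKW; edges |IK|=25/4, |W|=39/4
  updated: d(ADQ,IKW)=203/9, d(E,IKW)=91/3
5. join ADQ+IKW (d=203/9) ⇒ ADIKQW; edges |ADQ|=235/36, |IKW|=55/36
  updated: d(ADIKQW,E)=91/3
6. join ADIKQW+E (d=91/3) ⇒ ADEIKQW; edges |ADIKQW|=35/9, |E|=91/6
final tree: ((((A:5/2,D:5/2):9/4,Q:19/4):235/36,((I:7/2,K:7/2):25/4,W:39/4):55/36):35/9,E:91/6)
total length: 559/9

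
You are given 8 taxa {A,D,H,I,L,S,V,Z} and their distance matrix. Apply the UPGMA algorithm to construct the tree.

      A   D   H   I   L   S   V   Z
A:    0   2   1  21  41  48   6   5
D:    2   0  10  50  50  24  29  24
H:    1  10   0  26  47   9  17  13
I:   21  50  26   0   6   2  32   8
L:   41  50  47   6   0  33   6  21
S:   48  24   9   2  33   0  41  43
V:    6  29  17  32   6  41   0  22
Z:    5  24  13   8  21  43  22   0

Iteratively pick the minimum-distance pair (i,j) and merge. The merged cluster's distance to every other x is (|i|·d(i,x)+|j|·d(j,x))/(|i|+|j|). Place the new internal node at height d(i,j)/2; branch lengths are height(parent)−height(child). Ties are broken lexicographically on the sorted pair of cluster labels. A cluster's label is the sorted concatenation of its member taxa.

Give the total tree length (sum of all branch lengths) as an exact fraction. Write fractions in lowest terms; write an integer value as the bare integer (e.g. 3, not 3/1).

459/8

step 1: merge (A,H) at d=1; branch lengths A→1/2, H→1/2; new cluster AH
  updated: d(AH,D)=6, d(AH,I)=47/2, d(AH,L)=44, d(AH,S)=57/2, d(AH,V)=23/2, d(AH,Z)=9
step 2: merge (I,S) at d=2; branch lengths I→1, S→1; new cluster IS
  updated: d(AH,IS)=26, d(D,IS)=37, d(IS,L)=39/2, d(IS,V)=73/2, d(IS,Z)=51/2
step 3: merge (AH,D) at d=6; branch lengths AH→5/2, D→3; new cluster ADH
  updated: d(ADH,IS)=89/3, d(ADH,L)=46, d(ADH,V)=52/3, d(ADH,Z)=14
step 4: merge (L,V) at d=6; branch lengths L→3, V→3; new cluster LV
  updated: d(ADH,LV)=95/3, d(IS,LV)=28, d(LV,Z)=43/2
step 5: merge (ADH,Z) at d=14; branch lengths ADH→4, Z→7; new cluster ADHZ
  updated: d(ADHZ,IS)=229/8, d(ADHZ,LV)=233/8
step 6: merge (IS,LV) at d=28; branch lengths IS→13, LV→11; new cluster ILSV
  updated: d(ADHZ,ILSV)=231/8
step 7: merge (ADHZ,ILSV) at d=231/8; branch lengths ADHZ→119/16, ILSV→7/16; new cluster ADHILSVZ
final tree: ((((A:1/2,H:1/2):5/2,D:3):4,Z:7):119/16,((I:1,S:1):13,(L:3,V:3):11):7/16)
total length: 459/8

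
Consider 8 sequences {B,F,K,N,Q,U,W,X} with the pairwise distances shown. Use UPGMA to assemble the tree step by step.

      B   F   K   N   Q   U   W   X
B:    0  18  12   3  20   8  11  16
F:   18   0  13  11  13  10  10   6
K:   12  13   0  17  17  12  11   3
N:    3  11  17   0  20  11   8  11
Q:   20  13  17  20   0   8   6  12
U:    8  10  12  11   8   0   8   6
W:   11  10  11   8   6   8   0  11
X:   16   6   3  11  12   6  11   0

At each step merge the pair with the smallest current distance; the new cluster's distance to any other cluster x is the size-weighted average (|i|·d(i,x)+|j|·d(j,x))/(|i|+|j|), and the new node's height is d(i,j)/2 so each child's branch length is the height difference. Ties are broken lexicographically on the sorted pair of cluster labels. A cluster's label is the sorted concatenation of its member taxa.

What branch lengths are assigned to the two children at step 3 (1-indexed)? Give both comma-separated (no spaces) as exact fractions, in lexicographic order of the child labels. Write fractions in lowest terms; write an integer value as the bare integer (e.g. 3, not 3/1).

iteration 1: select B,N (d=3); attach at lengths (3/2, 3/2); label the merged cluster BN
  updated: d(BN,F)=29/2, d(BN,K)=29/2, d(BN,Q)=20, d(BN,U)=19/2, d(BN,W)=19/2, d(BN,X)=27/2
iteration 2: select K,X (d=3); attach at lengths (3/2, 3/2); label the merged cluster KX
  updated: d(BN,KX)=14, d(F,KX)=19/2, d(KX,Q)=29/2, d(KX,U)=9, d(KX,W)=11
iteration 3: select Q,W (d=6); attach at lengths (3, 3); label the merged cluster QW
  updated: d(BN,QW)=59/4, d(F,QW)=23/2, d(KX,QW)=51/4, d(QW,U)=8
iteration 4: select QW,U (d=8); attach at lengths (1, 4); label the merged cluster QUW
  updated: d(BN,QUW)=13, d(F,QUW)=11, d(KX,QUW)=23/2
iteration 5: select F,KX (d=19/2); attach at lengths (19/4, 13/4); label the merged cluster FKX
  updated: d(BN,FKX)=85/6, d(FKX,QUW)=34/3
iteration 6: select FKX,QUW (d=34/3); attach at lengths (11/12, 5/3); label the merged cluster FKQUWX
  updated: d(BN,FKQUWX)=163/12
iteration 7: select BN,FKQUWX (d=163/12); attach at lengths (127/24, 9/8); label the merged cluster BFKNQUWX
final tree: ((B:3/2,N:3/2):127/24,((F:19/4,(K:3/2,X:3/2):13/4):11/12,((Q:3,W:3):1,U:4):5/3):9/8)
total length: 34

3,3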